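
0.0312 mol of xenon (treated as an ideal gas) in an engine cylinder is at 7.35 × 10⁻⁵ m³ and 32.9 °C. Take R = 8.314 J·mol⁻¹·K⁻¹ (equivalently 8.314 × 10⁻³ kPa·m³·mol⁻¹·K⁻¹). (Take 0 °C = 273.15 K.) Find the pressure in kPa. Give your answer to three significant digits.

Convert: T = 306.05 K.
PV = nRT ⇒ P = nRT/V = (0.0312 × 8.314 × 10⁻³ × 306.05) / 7.35e-05

P ≈ 1.08e+03 kPa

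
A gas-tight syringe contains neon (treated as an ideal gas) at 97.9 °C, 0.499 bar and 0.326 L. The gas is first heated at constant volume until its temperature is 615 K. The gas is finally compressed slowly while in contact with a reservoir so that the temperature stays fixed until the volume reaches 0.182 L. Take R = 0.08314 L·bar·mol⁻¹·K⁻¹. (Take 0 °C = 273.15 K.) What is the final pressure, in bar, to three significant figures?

Convert: T₁ = 371.0 K.
V constant ⇒ P ∝ T: V₂ = V₁; P₂ = P₁·(T₂/T₁) = 0.8271 bar.
T constant ⇒ Boyle's law P V = const: T₃ = T₂; P₃ = P₂·(V₂/V₃) = 1.481 bar.

P₃ ≈ 1.48 bar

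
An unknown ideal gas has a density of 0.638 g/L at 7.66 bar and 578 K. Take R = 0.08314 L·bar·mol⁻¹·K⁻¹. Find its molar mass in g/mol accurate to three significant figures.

M ≈ 4.00 g/mol

ρ = PM/(RT) ⇒ M = ρRT/P = (0.638 × 0.08314 × 578.0) / 7.66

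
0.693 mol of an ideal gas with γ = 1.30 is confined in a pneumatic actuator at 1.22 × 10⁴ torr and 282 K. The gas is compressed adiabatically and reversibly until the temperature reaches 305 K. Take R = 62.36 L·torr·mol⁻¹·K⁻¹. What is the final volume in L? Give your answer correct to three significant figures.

From PV = nRT: V₁ = nRT₁/P₁ = 0.9989 L.
Reversible adiabatic, γ = 1.30: P₂ = P₁·(T₂/T₁)^(γ/(γ−1)) = 1.714e+04 torr; V₂ = V₁·(T₁/T₂)^(1/(γ−1)) = 0.7692 L.

V₂ ≈ 0.769 L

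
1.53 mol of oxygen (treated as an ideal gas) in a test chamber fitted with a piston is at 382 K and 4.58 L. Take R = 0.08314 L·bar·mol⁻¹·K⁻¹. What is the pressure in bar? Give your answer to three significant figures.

P ≈ 10.6 bar

PV = nRT ⇒ P = nRT/V = (1.53 × 0.08314 × 382) / 4.58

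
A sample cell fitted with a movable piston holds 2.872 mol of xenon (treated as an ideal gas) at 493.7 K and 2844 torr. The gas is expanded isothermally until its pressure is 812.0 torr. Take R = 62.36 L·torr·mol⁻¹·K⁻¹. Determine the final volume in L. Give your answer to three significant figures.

V₂ ≈ 109 L

From PV = nRT: V₁ = nRT₁/P₁ = 31.09 L.
Isothermal, so P V is constant: T₂ = T₁; V₂ = V₁·(P₁/P₂) = 108.9 L.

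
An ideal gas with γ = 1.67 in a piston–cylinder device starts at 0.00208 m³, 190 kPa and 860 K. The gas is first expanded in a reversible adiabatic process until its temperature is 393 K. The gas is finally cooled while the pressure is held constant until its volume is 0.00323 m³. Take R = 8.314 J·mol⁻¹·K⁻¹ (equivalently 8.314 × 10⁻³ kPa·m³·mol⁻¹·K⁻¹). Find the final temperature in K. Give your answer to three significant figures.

T₃ ≈ 190 K

Reversible adiabatic, γ = 1.67: P₂ = P₁·(T₂/T₁)^(γ/(γ−1)) = 26.98 kPa; V₂ = V₁·(T₁/T₂)^(1/(γ−1)) = 0.006694 m³.
Isobaric, so V/T is constant: P₃ = P₂; T₃ = T₂·(V₃/V₂) = 189.6 K.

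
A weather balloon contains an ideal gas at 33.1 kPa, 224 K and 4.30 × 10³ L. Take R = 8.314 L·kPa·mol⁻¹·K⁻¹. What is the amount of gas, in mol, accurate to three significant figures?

n ≈ 76.4 mol

PV = nRT ⇒ n = PV/(RT) = (33.1 × 4.30e+03) / (8.314 × 224)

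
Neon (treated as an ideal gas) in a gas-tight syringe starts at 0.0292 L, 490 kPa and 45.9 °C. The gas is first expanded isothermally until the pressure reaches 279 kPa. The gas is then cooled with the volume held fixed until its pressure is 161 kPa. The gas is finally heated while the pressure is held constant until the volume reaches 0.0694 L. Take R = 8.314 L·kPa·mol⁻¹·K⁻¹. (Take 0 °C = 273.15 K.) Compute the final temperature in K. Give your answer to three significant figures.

Convert: T₁ = 319.0 K.
Isothermal, so P V is constant: T₂ = T₁; V₂ = V₁·(P₁/P₂) = 0.05128 L.
V constant ⇒ P ∝ T: V₃ = V₂; T₃ = T₂·(P₃/P₂) = 184.1 K.
Isobaric, so V/T is constant: P₄ = P₃; T₄ = T₃·(V₄/V₃) = 249.2 K.

T₄ ≈ 249 K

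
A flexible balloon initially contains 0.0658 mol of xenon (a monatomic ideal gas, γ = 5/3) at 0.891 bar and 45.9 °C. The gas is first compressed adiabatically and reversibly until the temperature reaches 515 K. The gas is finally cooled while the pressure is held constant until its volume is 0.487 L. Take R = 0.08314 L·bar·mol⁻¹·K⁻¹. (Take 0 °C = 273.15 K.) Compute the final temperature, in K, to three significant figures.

Convert: T₁ = 319.0 K.
From PV = nRT: V₁ = nRT₁/P₁ = 1.959 L.
Reversible adiabatic, γ = 5/3: P₂ = P₁·(T₂/T₁)^(γ/(γ−1)) = 2.950 bar; V₂ = V₁·(T₁/T₂)^(1/(γ−1)) = 0.9552 L.
P constant ⇒ V ∝ T: P₃ = P₂; T₃ = T₂·(V₃/V₂) = 262.6 K.

T₃ ≈ 263 K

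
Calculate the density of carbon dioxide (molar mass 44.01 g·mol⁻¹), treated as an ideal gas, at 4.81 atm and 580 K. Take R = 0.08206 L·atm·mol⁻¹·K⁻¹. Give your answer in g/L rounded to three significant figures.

ρ = PM/(RT) = (4.81 × 44.01) / (0.08206 × 580.0)

ρ ≈ 4.45 g/L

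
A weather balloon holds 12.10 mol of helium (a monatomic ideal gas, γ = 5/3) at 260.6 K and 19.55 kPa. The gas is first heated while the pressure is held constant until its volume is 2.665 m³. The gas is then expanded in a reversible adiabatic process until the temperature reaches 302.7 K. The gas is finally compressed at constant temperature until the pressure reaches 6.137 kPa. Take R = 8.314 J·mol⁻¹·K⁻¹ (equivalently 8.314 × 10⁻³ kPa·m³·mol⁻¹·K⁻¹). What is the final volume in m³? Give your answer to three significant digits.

From PV = nRT: V₁ = nRT₁/P₁ = 1.341 m³.
P constant ⇒ V ∝ T: P₂ = P₁; T₂ = T₁·(V₂/V₁) = 517.9 K.
Reversible adiabatic, γ = 5/3: P₃ = P₂·(T₃/T₂)^(γ/(γ−1)) = 5.106 kPa; V₃ = V₂·(T₂/T₃)^(1/(γ−1)) = 5.964 m³.
T constant ⇒ Boyle's law P V = const: T₄ = T₃; V₄ = V₃·(P₃/P₄) = 4.962 m³.

V₄ ≈ 4.96 m³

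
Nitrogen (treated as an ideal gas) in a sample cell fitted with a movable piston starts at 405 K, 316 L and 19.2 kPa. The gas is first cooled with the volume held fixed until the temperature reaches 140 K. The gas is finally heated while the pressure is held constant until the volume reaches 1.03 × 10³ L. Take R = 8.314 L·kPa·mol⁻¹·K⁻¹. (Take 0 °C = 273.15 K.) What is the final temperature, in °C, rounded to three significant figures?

T₃ ≈ 183 °C

Isochoric, so P/T is constant: V₂ = V₁; P₂ = P₁·(T₂/T₁) = 6.637 kPa.
Isobaric, so V/T is constant: P₃ = P₂; T₃ = T₂·(V₃/V₂) = 456.3 K.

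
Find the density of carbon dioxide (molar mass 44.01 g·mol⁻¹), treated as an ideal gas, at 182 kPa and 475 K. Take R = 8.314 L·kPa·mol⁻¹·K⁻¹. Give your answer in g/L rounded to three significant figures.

ρ = PM/(RT) = (182 × 44.01) / (8.314 × 475.0)

ρ ≈ 2.03 g/L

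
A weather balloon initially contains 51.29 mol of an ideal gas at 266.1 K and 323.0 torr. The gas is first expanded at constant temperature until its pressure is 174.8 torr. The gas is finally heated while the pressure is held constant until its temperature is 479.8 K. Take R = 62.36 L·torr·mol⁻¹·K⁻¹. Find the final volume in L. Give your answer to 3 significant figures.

From PV = nRT: V₁ = nRT₁/P₁ = 2635 L.
Isothermal, so P V is constant: T₂ = T₁; V₂ = V₁·(P₁/P₂) = 4869 L.
P constant ⇒ V ∝ T: P₃ = P₂; V₃ = V₂·(T₃/T₂) = 8779 L.

V₃ ≈ 8.78e+03 L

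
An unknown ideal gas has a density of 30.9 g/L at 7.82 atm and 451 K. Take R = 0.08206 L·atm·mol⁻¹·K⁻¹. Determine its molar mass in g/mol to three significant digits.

M ≈ 146 g/mol

ρ = PM/(RT) ⇒ M = ρRT/P = (30.9 × 0.08206 × 451.0) / 7.82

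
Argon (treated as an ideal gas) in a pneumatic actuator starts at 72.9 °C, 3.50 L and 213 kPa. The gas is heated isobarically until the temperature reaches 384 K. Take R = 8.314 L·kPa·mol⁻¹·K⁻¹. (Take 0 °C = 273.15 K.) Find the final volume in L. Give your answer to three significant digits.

V₂ ≈ 3.88 L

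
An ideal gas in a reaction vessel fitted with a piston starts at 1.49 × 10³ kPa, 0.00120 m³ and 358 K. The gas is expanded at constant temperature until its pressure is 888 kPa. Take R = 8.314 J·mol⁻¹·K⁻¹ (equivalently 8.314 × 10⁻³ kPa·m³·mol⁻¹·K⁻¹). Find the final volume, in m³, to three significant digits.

Isothermal, so P V is constant: T₂ = T₁; V₂ = V₁·(P₁/P₂) = 0.002014 m³.

V₂ ≈ 0.00201 m³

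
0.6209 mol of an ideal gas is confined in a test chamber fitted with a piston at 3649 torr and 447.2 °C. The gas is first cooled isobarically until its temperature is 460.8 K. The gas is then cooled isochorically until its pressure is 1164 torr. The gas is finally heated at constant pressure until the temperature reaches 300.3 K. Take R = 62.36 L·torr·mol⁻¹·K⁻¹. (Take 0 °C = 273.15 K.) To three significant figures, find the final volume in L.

V₄ ≈ 9.99 L

Convert: T₁ = 720.3 K.
From PV = nRT: V₁ = nRT₁/P₁ = 7.644 L.
P constant ⇒ V ∝ T: P₂ = P₁; V₂ = V₁·(T₂/T₁) = 4.890 L.
V constant ⇒ P ∝ T: V₃ = V₂; T₃ = T₂·(P₃/P₂) = 147.0 K.
Isobaric, so V/T is constant: P₄ = P₃; V₄ = V₃·(T₄/T₃) = 9.989 L.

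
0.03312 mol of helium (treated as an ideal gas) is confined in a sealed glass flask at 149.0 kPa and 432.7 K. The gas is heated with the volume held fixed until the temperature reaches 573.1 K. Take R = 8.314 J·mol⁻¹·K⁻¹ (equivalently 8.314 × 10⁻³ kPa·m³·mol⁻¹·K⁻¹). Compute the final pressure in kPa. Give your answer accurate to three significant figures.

P₂ ≈ 197 kPa

From PV = nRT: V₁ = nRT₁/P₁ = 0.0007997 m³.
Isochoric, so P/T is constant: V₂ = V₁; P₂ = P₁·(T₂/T₁) = 197.3 kPa.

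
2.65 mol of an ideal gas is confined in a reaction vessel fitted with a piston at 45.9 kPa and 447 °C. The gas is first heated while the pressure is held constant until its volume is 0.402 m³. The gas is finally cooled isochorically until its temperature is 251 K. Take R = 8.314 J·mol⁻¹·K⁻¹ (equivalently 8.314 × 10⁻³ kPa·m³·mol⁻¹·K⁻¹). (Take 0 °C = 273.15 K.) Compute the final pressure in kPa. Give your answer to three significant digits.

P₃ ≈ 13.8 kPa

Convert: T₁ = 720.1 K.
From PV = nRT: V₁ = nRT₁/P₁ = 0.3457 m³.
Isobaric, so V/T is constant: P₂ = P₁; T₂ = T₁·(V₂/V₁) = 837.5 K.
V constant ⇒ P ∝ T: V₃ = V₂; P₃ = P₂·(T₃/T₂) = 13.76 kPa.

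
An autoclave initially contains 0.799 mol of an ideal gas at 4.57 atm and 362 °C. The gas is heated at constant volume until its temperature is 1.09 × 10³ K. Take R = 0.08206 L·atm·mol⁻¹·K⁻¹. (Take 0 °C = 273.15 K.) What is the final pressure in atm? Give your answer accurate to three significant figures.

P₂ ≈ 7.84 atm

Convert: T₁ = 635.1 K.
From PV = nRT: V₁ = nRT₁/P₁ = 9.113 L.
V constant ⇒ P ∝ T: V₂ = V₁; P₂ = P₁·(T₂/T₁) = 7.843 atm.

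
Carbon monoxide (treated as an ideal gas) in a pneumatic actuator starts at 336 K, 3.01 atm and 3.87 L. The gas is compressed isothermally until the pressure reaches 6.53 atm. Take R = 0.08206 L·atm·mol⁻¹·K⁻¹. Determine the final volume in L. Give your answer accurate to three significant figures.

V₂ ≈ 1.78 L

Isothermal, so P V is constant: T₂ = T₁; V₂ = V₁·(P₁/P₂) = 1.784 L.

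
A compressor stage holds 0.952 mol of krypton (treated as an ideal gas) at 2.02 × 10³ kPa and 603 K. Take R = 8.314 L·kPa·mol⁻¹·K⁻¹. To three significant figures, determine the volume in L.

PV = nRT ⇒ V = nRT/P = (0.952 × 8.314 × 603) / 2.02e+03

V ≈ 2.36 L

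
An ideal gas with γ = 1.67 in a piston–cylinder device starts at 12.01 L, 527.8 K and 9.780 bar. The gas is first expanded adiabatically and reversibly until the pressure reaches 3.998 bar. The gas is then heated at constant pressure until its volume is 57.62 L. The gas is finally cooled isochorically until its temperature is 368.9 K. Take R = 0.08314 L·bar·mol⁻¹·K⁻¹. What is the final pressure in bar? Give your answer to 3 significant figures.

P₄ ≈ 1.42 bar

Adiabatic (γ = 1.67), T V^(γ−1) and P V^γ constant: T₂ = T₁·(P₂/P₁)^((γ−1)/γ) = 368.6 K; V₂ = V₁·(P₁/P₂)^(1/γ) = 20.52 L.
P constant ⇒ V ∝ T: P₃ = P₂; T₃ = T₂·(V₃/V₂) = 1035 K.
Isochoric, so P/T is constant: V₄ = V₃; P₄ = P₃·(T₄/T₃) = 1.425 bar.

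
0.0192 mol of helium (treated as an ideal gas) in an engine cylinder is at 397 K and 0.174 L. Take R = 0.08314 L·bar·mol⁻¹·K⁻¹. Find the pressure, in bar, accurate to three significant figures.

P ≈ 3.64 bar

PV = nRT ⇒ P = nRT/V = (0.0192 × 0.08314 × 397) / 0.174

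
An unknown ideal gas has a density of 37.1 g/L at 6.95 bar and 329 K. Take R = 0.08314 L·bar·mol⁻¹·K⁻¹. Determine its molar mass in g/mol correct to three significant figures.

M ≈ 146 g/mol

ρ = PM/(RT) ⇒ M = ρRT/P = (37.1 × 0.08314 × 329.0) / 6.95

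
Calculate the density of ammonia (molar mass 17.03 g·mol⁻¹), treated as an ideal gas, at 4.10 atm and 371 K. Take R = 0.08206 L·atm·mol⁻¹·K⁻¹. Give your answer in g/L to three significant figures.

ρ = PM/(RT) = (4.10 × 17.03) / (0.08206 × 371.0)

ρ ≈ 2.29 g/L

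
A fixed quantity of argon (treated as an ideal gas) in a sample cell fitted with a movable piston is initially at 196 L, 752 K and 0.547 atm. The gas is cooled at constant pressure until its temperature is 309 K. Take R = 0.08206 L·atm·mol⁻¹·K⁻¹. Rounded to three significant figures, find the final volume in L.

Isobaric, so V/T is constant: P₂ = P₁; V₂ = V₁·(T₂/T₁) = 80.54 L.

V₂ ≈ 80.5 L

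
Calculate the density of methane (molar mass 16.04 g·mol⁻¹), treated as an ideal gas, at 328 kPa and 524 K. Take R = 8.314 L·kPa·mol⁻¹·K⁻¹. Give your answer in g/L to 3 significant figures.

ρ = PM/(RT) = (328 × 16.04) / (8.314 × 524.0)

ρ ≈ 1.21 g/L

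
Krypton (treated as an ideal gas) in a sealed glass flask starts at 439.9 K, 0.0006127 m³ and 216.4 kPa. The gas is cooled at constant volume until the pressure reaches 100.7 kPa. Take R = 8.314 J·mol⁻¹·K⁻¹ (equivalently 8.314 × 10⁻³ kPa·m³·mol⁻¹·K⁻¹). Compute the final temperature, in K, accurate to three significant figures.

Isochoric, so P/T is constant: V₂ = V₁; T₂ = T₁·(P₂/P₁) = 204.7 K.

T₂ ≈ 205 K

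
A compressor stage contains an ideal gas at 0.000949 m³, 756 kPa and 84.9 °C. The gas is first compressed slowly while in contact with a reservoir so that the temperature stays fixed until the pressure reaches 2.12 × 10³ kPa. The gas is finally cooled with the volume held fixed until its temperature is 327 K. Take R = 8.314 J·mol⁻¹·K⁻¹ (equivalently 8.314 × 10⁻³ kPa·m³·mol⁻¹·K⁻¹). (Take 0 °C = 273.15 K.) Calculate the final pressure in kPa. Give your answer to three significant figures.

Convert: T₁ = 358.0 K.
T constant ⇒ Boyle's law P V = const: T₂ = T₁; V₂ = V₁·(P₁/P₂) = 0.0003384 m³.
Isochoric, so P/T is constant: V₃ = V₂; P₃ = P₂·(T₃/T₂) = 1936 kPa.

P₃ ≈ 1.94e+03 kPa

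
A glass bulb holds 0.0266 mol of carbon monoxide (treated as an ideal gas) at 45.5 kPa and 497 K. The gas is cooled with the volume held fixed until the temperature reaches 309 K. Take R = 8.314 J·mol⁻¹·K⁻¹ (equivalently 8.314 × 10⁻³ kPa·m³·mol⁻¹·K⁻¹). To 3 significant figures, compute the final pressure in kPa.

P₂ ≈ 28.3 kPa

From PV = nRT: V₁ = nRT₁/P₁ = 0.002416 m³.
V constant ⇒ P ∝ T: V₂ = V₁; P₂ = P₁·(T₂/T₁) = 28.29 kPa.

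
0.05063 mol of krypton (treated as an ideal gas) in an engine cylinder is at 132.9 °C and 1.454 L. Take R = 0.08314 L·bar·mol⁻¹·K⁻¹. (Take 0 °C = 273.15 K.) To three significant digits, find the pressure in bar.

P ≈ 1.18 bar

Convert: T = 406.05 K.
PV = nRT ⇒ P = nRT/V = (0.05063 × 0.08314 × 406.05) / 1.454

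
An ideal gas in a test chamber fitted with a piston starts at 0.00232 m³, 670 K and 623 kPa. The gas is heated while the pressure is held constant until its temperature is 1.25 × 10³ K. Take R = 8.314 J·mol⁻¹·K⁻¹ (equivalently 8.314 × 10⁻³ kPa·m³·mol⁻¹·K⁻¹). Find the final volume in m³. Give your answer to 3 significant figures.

P constant ⇒ V ∝ T: P₂ = P₁; V₂ = V₁·(T₂/T₁) = 0.004328 m³.

V₂ ≈ 0.00433 m³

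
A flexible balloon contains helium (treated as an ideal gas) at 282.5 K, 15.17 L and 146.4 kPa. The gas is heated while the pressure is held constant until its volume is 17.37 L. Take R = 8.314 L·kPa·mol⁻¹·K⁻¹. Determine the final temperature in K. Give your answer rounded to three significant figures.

T₂ ≈ 323 K

Isobaric, so V/T is constant: P₂ = P₁; T₂ = T₁·(V₂/V₁) = 323.5 K.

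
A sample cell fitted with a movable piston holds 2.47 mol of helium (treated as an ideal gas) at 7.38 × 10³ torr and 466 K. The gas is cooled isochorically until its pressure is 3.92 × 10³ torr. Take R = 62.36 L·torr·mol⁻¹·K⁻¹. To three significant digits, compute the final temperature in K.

T₂ ≈ 248 K

From PV = nRT: V₁ = nRT₁/P₁ = 9.726 L.
Isochoric, so P/T is constant: V₂ = V₁; T₂ = T₁·(P₂/P₁) = 247.5 K.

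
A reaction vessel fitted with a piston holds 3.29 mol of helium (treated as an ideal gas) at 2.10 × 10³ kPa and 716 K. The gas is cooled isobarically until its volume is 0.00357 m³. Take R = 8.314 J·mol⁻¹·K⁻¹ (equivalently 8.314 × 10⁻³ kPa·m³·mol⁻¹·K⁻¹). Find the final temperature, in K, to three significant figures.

From PV = nRT: V₁ = nRT₁/P₁ = 0.009326 m³.
Isobaric, so V/T is constant: P₂ = P₁; T₂ = T₁·(V₂/V₁) = 274.1 K.

T₂ ≈ 274 K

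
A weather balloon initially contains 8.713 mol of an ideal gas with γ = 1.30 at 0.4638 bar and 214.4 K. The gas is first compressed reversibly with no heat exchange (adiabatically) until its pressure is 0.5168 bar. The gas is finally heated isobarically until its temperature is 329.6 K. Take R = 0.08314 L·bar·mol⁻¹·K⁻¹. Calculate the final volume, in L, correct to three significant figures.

V₃ ≈ 462 L

From PV = nRT: V₁ = nRT₁/P₁ = 334.9 L.
Reversible adiabatic, γ = 1.30: T₂ = T₁·(P₂/P₁)^((γ−1)/γ) = 219.8 K; V₂ = V₁·(P₁/P₂)^(1/γ) = 308.1 L.
Isobaric, so V/T is constant: P₃ = P₂; V₃ = V₂·(T₃/T₂) = 462.0 L.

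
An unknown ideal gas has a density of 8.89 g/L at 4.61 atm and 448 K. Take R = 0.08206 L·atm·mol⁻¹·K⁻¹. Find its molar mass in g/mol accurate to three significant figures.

M ≈ 70.9 g/mol

ρ = PM/(RT) ⇒ M = ρRT/P = (8.89 × 0.08206 × 448.0) / 4.61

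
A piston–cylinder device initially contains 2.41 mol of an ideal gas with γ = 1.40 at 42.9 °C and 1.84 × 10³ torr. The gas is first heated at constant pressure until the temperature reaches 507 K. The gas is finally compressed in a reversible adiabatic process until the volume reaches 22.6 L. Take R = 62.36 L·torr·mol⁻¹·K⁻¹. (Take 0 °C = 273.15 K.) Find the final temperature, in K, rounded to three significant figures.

T₃ ≈ 646 K

Convert: T₁ = 316.0 K.
From PV = nRT: V₁ = nRT₁/P₁ = 25.81 L.
P constant ⇒ V ∝ T: P₂ = P₁; V₂ = V₁·(T₂/T₁) = 41.41 L.
Adiabatic (γ = 1.40), T V^(γ−1) and P V^γ constant: T₃ = T₂·(V₂/V₃)^(γ−1) = 646.0 K; P₃ = P₂·(V₂/V₃)^γ = 4296 torr.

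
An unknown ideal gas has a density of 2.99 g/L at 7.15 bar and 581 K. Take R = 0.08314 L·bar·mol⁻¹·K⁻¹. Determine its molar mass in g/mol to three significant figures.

M ≈ 20.2 g/mol

ρ = PM/(RT) ⇒ M = ρRT/P = (2.99 × 0.08314 × 581.0) / 7.15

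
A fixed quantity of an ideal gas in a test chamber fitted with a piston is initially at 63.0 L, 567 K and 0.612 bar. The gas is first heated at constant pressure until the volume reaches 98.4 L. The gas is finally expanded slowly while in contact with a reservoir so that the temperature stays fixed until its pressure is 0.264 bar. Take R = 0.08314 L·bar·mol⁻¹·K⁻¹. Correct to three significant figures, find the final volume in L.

P constant ⇒ V ∝ T: P₂ = P₁; T₂ = T₁·(V₂/V₁) = 885.6 K.
T constant ⇒ Boyle's law P V = const: T₃ = T₂; V₃ = V₂·(P₂/P₃) = 228.1 L.

V₃ ≈ 228 L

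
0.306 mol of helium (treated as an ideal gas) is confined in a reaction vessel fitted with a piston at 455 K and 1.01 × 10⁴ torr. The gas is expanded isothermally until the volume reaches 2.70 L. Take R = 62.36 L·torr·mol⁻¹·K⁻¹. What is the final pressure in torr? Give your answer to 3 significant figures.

From PV = nRT: V₁ = nRT₁/P₁ = 0.8596 L.
T constant ⇒ Boyle's law P V = const: T₂ = T₁; P₂ = P₁·(V₁/V₂) = 3216 torr.

P₂ ≈ 3.22e+03 torr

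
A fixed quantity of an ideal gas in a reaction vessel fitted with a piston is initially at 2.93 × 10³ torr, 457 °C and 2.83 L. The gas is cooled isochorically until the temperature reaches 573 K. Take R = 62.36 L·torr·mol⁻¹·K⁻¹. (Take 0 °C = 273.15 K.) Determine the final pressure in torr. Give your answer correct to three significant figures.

Convert: T₁ = 730.1 K.
V constant ⇒ P ∝ T: V₂ = V₁; P₂ = P₁·(T₂/T₁) = 2299 torr.

P₂ ≈ 2.30e+03 torr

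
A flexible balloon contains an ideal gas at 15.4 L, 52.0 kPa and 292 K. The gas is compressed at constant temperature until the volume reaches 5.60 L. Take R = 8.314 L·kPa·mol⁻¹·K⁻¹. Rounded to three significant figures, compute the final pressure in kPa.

Isothermal, so P V is constant: T₂ = T₁; P₂ = P₁·(V₁/V₂) = 143.0 kPa.

P₂ ≈ 143 kPa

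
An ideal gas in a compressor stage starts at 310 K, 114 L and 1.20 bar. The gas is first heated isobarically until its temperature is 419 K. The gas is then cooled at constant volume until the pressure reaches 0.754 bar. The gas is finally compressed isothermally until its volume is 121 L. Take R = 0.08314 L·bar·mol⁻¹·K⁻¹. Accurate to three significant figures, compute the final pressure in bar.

P constant ⇒ V ∝ T: P₂ = P₁; V₂ = V₁·(T₂/T₁) = 154.1 L.
V constant ⇒ P ∝ T: V₃ = V₂; T₃ = T₂·(P₃/P₂) = 263.3 K.
Isothermal, so P V is constant: T₄ = T₃; P₄ = P₃·(V₃/V₄) = 0.9602 bar.

P₄ ≈ 0.960 bar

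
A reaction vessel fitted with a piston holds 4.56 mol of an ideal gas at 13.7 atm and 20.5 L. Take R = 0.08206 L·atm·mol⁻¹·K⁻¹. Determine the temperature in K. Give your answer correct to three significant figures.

T ≈ 751 K

PV = nRT ⇒ T = PV/(nR) = (13.7 × 20.5) / (4.56 × 0.08206)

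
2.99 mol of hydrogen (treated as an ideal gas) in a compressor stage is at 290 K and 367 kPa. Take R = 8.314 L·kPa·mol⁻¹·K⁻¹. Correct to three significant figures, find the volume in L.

V ≈ 19.6 L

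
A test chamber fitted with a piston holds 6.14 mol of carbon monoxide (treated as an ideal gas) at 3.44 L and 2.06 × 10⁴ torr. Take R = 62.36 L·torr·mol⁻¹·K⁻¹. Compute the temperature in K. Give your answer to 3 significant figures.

PV = nRT ⇒ T = PV/(nR) = (2.06e+04 × 3.44) / (6.14 × 62.36)

T ≈ 185 K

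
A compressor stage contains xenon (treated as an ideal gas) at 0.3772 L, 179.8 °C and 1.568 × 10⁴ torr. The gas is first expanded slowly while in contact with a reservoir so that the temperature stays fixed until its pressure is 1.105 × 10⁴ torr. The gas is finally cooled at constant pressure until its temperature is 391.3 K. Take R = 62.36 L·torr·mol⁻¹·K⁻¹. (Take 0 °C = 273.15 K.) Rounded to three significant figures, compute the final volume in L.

V₃ ≈ 0.462 L

Convert: T₁ = 452.9 K.
T constant ⇒ Boyle's law P V = const: T₂ = T₁; V₂ = V₁·(P₁/P₂) = 0.5352 L.
P constant ⇒ V ∝ T: P₃ = P₂; V₃ = V₂·(T₃/T₂) = 0.4624 L.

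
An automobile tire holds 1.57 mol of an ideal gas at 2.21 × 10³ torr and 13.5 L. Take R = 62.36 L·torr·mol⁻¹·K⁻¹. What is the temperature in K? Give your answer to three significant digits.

T ≈ 305 K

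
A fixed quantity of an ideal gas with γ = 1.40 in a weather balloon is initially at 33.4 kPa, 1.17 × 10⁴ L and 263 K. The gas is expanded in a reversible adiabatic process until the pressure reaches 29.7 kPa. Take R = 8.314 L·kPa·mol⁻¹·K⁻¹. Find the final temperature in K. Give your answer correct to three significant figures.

T₂ ≈ 254 K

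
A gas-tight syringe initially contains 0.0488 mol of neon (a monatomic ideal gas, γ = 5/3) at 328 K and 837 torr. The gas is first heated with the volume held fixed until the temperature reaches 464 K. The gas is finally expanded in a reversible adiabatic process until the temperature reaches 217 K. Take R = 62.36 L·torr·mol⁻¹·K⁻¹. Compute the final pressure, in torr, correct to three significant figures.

P₃ ≈ 177 torr

From PV = nRT: V₁ = nRT₁/P₁ = 1.193 L.
V constant ⇒ P ∝ T: V₂ = V₁; P₂ = P₁·(T₂/T₁) = 1184 torr.
Reversible adiabatic, γ = 5/3: P₃ = P₂·(T₃/T₂)^(γ/(γ−1)) = 177.1 torr; V₃ = V₂·(T₂/T₃)^(1/(γ−1)) = 3.729 L.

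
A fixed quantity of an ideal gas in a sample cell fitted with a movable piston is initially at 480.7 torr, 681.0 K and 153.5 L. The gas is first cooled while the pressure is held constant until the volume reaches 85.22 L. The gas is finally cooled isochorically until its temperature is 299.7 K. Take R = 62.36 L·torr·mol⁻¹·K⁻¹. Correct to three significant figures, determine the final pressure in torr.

P₃ ≈ 381 torr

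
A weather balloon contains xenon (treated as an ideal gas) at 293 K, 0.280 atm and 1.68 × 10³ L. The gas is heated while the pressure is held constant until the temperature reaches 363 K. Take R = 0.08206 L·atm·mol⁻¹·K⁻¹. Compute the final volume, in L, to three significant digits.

V₂ ≈ 2.08e+03 L

P constant ⇒ V ∝ T: P₂ = P₁; V₂ = V₁·(T₂/T₁) = 2081 L.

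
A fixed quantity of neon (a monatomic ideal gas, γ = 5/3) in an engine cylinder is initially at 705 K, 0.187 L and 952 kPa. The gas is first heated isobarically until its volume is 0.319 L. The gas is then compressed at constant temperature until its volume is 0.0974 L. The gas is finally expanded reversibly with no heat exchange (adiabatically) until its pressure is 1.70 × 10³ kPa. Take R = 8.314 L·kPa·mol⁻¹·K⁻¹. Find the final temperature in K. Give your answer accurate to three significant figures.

T₄ ≈ 944 K

Isobaric, so V/T is constant: P₂ = P₁; T₂ = T₁·(V₂/V₁) = 1203 K.
T constant ⇒ Boyle's law P V = const: T₃ = T₂; P₃ = P₂·(V₂/V₃) = 3118 kPa.
Reversible adiabatic, γ = 5/3: T₄ = T₃·(P₄/P₃)^((γ−1)/γ) = 943.6 K; V₄ = V₃·(P₃/P₄)^(1/γ) = 0.1402 L.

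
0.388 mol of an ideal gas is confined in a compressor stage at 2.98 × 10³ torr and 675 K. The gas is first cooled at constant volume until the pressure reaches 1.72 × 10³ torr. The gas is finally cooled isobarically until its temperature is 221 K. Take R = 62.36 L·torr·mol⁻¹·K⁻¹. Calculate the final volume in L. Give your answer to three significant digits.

V₃ ≈ 3.11 L

From PV = nRT: V₁ = nRT₁/P₁ = 5.481 L.
V constant ⇒ P ∝ T: V₂ = V₁; T₂ = T₁·(P₂/P₁) = 389.6 K.
P constant ⇒ V ∝ T: P₃ = P₂; V₃ = V₂·(T₃/T₂) = 3.109 L.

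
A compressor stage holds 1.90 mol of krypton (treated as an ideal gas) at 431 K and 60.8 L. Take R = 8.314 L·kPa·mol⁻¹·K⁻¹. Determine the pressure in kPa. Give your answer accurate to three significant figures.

P ≈ 112 kPa

PV = nRT ⇒ P = nRT/V = (1.90 × 8.314 × 431) / 60.8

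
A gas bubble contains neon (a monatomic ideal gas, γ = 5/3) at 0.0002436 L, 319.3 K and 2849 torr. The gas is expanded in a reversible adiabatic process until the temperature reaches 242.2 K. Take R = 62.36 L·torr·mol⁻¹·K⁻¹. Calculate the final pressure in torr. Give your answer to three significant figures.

Reversible adiabatic, γ = 5/3: P₂ = P₁·(T₂/T₁)^(γ/(γ−1)) = 1428 torr; V₂ = V₁·(T₁/T₂)^(1/(γ−1)) = 0.0003687 L.

P₂ ≈ 1.43e+03 torr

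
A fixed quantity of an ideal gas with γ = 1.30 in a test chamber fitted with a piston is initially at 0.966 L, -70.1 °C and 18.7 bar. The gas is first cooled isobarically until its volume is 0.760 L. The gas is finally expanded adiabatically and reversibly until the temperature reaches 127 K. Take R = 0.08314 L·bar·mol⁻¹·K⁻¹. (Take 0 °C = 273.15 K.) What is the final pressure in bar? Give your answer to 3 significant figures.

Convert: T₁ = 203.0 K.
P constant ⇒ V ∝ T: P₂ = P₁; T₂ = T₁·(V₂/V₁) = 159.7 K.
Reversible adiabatic, γ = 1.30: P₃ = P₂·(T₃/T₂)^(γ/(γ−1)) = 6.920 bar; V₃ = V₂·(T₂/T₃)^(1/(γ−1)) = 1.633 L.

P₃ ≈ 6.92 bar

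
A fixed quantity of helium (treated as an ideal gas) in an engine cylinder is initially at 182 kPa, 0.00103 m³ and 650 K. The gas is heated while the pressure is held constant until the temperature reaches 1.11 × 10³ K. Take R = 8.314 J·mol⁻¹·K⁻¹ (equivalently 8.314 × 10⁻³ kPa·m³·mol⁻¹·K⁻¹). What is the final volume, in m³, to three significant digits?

P constant ⇒ V ∝ T: P₂ = P₁; V₂ = V₁·(T₂/T₁) = 0.001759 m³.

V₂ ≈ 0.00176 m³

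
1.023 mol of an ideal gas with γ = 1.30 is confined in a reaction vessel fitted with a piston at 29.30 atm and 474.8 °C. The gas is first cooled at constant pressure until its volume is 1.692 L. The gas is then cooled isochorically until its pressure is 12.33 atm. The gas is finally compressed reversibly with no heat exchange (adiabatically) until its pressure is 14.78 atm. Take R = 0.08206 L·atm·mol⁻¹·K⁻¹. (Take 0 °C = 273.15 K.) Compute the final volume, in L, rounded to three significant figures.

Convert: T₁ = 748.0 K.
From PV = nRT: V₁ = nRT₁/P₁ = 2.143 L.
P constant ⇒ V ∝ T: P₂ = P₁; T₂ = T₁·(V₂/V₁) = 590.6 K.
V constant ⇒ P ∝ T: V₃ = V₂; T₃ = T₂·(P₃/P₂) = 248.5 K.
Reversible adiabatic, γ = 1.30: T₄ = T₃·(P₄/P₃)^((γ−1)/γ) = 259.1 K; V₄ = V₃·(P₃/P₄)^(1/γ) = 1.472 L.

V₄ ≈ 1.47 L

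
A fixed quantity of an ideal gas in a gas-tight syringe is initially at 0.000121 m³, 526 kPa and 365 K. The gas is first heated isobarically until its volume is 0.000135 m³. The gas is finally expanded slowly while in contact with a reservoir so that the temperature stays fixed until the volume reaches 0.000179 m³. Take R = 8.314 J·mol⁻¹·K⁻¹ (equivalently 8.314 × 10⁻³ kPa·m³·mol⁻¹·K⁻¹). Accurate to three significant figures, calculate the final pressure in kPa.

P constant ⇒ V ∝ T: P₂ = P₁; T₂ = T₁·(V₂/V₁) = 407.2 K.
Isothermal, so P V is constant: T₃ = T₂; P₃ = P₂·(V₂/V₃) = 396.7 kPa.

P₃ ≈ 397 kPa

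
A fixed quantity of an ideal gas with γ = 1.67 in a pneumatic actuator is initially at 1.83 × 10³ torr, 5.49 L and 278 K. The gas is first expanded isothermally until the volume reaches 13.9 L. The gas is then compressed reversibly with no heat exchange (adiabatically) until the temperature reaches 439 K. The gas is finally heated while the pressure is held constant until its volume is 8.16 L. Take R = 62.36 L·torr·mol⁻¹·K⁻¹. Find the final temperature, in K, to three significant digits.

T₄ ≈ 510 K

T constant ⇒ Boyle's law P V = const: T₂ = T₁; P₂ = P₁·(V₁/V₂) = 722.8 torr.
Adiabatic (γ = 1.67), T V^(γ−1) and P V^γ constant: P₃ = P₂·(T₃/T₂)^(γ/(γ−1)) = 2257 torr; V₃ = V₂·(T₂/T₃)^(1/(γ−1)) = 7.029 L.
Isobaric, so V/T is constant: P₄ = P₃; T₄ = T₃·(V₄/V₃) = 509.7 K.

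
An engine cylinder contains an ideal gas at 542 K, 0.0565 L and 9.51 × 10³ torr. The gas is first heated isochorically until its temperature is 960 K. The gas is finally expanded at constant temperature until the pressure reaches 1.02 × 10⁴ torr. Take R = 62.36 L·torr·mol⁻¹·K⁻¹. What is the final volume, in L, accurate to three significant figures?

Isochoric, so P/T is constant: V₂ = V₁; P₂ = P₁·(T₂/T₁) = 1.684e+04 torr.
Isothermal, so P V is constant: T₃ = T₂; V₃ = V₂·(P₂/P₃) = 0.09330 L.

V₃ ≈ 0.0933 L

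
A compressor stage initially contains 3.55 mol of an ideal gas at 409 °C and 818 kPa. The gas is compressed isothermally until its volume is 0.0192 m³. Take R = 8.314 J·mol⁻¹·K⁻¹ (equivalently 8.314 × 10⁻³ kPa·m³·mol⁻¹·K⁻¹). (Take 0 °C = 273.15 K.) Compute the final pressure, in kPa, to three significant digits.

Convert: T₁ = 682.1 K.
From PV = nRT: V₁ = nRT₁/P₁ = 0.02461 m³.
T constant ⇒ Boyle's law P V = const: T₂ = T₁; P₂ = P₁·(V₁/V₂) = 1049 kPa.

P₂ ≈ 1.05e+03 kPa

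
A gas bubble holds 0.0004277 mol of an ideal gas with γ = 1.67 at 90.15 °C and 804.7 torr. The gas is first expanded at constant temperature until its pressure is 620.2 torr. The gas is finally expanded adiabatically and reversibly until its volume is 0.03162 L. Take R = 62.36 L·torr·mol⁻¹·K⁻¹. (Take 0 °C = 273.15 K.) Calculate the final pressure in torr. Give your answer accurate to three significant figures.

P₃ ≈ 191 torr

Convert: T₁ = 363.3 K.
From PV = nRT: V₁ = nRT₁/P₁ = 0.01204 L.
Isothermal, so P V is constant: T₂ = T₁; V₂ = V₁·(P₁/P₂) = 0.01562 L.
Adiabatic (γ = 1.67), T V^(γ−1) and P V^γ constant: T₃ = T₂·(V₂/V₃)^(γ−1) = 226.5 K; P₃ = P₂·(V₂/V₃)^γ = 191.1 torr.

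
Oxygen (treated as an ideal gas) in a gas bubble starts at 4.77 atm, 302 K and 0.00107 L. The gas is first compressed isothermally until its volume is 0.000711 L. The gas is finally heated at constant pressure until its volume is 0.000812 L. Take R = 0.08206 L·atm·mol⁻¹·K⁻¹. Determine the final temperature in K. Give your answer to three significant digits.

T₃ ≈ 345 K

Isothermal, so P V is constant: T₂ = T₁; P₂ = P₁·(V₁/V₂) = 7.178 atm.
Isobaric, so V/T is constant: P₃ = P₂; T₃ = T₂·(V₃/V₂) = 344.9 K.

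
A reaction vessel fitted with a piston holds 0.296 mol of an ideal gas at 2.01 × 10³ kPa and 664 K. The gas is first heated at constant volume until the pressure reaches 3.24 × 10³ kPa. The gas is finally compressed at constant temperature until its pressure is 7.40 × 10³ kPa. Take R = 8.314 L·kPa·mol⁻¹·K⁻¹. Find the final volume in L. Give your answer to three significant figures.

V₃ ≈ 0.356 L

From PV = nRT: V₁ = nRT₁/P₁ = 0.8130 L.
Isochoric, so P/T is constant: V₂ = V₁; T₂ = T₁·(P₂/P₁) = 1070 K.
Isothermal, so P V is constant: T₃ = T₂; V₃ = V₂·(P₂/P₃) = 0.3559 L.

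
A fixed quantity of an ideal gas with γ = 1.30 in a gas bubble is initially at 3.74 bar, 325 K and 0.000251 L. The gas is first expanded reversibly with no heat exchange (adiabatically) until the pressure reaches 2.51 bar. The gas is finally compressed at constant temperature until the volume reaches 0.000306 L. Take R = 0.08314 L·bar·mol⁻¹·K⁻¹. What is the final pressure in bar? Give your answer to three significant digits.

Reversible adiabatic, γ = 1.30: T₂ = T₁·(P₂/P₁)^((γ−1)/γ) = 296.4 K; V₂ = V₁·(P₁/P₂)^(1/γ) = 0.0003411 L.
Isothermal, so P V is constant: T₃ = T₂; P₃ = P₂·(V₂/V₃) = 2.798 bar.

P₃ ≈ 2.80 bar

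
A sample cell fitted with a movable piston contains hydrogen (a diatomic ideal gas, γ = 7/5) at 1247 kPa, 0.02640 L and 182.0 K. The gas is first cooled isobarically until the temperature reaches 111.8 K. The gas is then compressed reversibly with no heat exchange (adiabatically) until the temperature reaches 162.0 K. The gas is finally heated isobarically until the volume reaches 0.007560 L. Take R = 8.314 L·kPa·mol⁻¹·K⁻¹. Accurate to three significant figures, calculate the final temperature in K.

T₄ ≈ 191 K

P constant ⇒ V ∝ T: P₂ = P₁; V₂ = V₁·(T₂/T₁) = 0.01622 L.
Reversible adiabatic, γ = 7/5: P₃ = P₂·(T₃/T₂)^(γ/(γ−1)) = 4567 kPa; V₃ = V₂·(T₂/T₃)^(1/(γ−1)) = 0.006416 L.
Isobaric, so V/T is constant: P₄ = P₃; T₄ = T₃·(V₄/V₃) = 190.9 K.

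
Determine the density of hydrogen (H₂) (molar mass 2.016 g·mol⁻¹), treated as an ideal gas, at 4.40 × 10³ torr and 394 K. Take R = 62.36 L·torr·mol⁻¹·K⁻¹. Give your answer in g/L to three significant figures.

ρ = PM/(RT) = (4.40e+03 × 2.016) / (62.36 × 394.0)

ρ ≈ 0.361 g/L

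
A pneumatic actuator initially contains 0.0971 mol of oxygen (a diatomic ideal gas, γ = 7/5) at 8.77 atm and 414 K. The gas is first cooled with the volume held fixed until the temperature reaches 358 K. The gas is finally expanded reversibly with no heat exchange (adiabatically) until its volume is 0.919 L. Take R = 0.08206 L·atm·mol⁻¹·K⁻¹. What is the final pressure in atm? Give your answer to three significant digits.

From PV = nRT: V₁ = nRT₁/P₁ = 0.3761 L.
V constant ⇒ P ∝ T: V₂ = V₁; P₂ = P₁·(T₂/T₁) = 7.584 atm.
Reversible adiabatic, γ = 7/5: T₃ = T₂·(V₂/V₃)^(γ−1) = 250.4 K; P₃ = P₂·(V₂/V₃)^γ = 2.171 atm.

P₃ ≈ 2.17 atm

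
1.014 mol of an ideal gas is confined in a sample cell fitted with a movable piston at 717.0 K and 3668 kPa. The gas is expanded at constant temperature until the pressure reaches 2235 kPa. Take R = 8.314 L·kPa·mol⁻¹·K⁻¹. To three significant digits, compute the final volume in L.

V₂ ≈ 2.70 L

From PV = nRT: V₁ = nRT₁/P₁ = 1.648 L.
T constant ⇒ Boyle's law P V = const: T₂ = T₁; V₂ = V₁·(P₁/P₂) = 2.705 L.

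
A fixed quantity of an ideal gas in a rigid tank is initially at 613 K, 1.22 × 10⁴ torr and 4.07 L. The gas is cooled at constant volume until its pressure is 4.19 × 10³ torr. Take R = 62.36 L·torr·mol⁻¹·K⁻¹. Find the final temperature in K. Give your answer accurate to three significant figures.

V constant ⇒ P ∝ T: V₂ = V₁; T₂ = T₁·(P₂/P₁) = 210.5 K.

T₂ ≈ 211 K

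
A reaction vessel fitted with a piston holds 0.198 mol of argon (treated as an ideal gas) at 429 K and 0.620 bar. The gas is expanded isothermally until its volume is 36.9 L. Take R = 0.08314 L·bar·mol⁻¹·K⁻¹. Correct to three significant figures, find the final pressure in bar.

P₂ ≈ 0.191 bar

From PV = nRT: V₁ = nRT₁/P₁ = 11.39 L.
Isothermal, so P V is constant: T₂ = T₁; P₂ = P₁·(V₁/V₂) = 0.1914 bar.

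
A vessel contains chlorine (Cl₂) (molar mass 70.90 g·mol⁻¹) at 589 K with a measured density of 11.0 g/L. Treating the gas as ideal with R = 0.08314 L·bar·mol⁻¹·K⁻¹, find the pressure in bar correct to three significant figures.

ρ = PM/(RT) ⇒ P = ρRT/M = (11.0 × 0.08314 × 589.0) / 70.90

P ≈ 7.60 bar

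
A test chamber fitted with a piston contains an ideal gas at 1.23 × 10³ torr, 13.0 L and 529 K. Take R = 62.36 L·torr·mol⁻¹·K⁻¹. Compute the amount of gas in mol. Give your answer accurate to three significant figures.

PV = nRT ⇒ n = PV/(RT) = (1.23e+03 × 13.0) / (62.36 × 529)

n ≈ 0.485 mol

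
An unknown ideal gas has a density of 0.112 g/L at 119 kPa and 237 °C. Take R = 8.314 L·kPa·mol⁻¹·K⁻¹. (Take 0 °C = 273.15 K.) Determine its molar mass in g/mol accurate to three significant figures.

M ≈ 3.99 g/mol

ρ = PM/(RT) ⇒ M = ρRT/P = (0.112 × 8.314 × 510.1) / 119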